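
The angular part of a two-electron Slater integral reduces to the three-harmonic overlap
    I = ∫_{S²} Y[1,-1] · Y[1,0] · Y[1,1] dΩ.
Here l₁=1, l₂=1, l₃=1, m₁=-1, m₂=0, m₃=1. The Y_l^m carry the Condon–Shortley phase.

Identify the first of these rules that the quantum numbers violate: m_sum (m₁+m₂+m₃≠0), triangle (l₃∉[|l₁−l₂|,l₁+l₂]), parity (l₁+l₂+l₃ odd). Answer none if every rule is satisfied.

parity

m₁+m₂+m₃ = -1 + 0 + 1 = 0  ✓
triangle: |1−1|=0 ≤ l₃=1 ≤ 1+1=2  ✓
parity: l₁+l₂+l₃ = 3 is odd  ✗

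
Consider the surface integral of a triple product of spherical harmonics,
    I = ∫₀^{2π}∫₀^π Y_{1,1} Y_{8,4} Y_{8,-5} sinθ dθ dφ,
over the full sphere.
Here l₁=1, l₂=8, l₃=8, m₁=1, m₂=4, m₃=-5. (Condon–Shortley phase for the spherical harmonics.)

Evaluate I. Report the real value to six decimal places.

0.000000

L=17 odd ⇒ parity kills the (l;000) factor ⇒ I = 0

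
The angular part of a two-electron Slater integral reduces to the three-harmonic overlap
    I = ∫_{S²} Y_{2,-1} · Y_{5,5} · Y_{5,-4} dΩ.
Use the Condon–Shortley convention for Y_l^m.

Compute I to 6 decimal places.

-0.187924

Checks pass: Σm=0; 12 even; l₃=5∈[3,7].
(2·2+1)(2·5+1)(2·5+1) = 605
Δ: 2! 2! 8! / 13! → 1/38610
sum: t=0:+1/2880 t=1:−1/576 t=2:+1/2880 = -1/960
3j²(2 5 5; 0 0 0) = Δ·Π!·Σ² = 10/429  (sign +1)
sum: t=2:+1/80640 = 1/80640
3j²(2 5 5; -1 5 -4) = Δ·Π!·Σ² = 9/286  (sign -1)
combine: 4πI² = 605·10/429·9/286 = 75/169
take √, sign -1: I = -0.18792404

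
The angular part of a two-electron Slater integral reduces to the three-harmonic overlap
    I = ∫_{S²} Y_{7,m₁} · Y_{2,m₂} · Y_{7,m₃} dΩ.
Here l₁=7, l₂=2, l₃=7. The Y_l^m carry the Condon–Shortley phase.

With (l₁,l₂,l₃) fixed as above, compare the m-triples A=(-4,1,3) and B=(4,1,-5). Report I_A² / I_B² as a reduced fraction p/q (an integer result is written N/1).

l's match ⇒ only the (l;m) 3-j factors differ between A and B.
A: triangle coeff Δ(7,2,7) = 1/185640; Σ_t [1,2]: t=1:−1/14515200 t=2:+1/4354560 = 1/6220800; (3j)²=77/4420 [(7 2 7; -4 1 3)], sign=+1
B: triangle coeff Δ(7,2,7) = 1/185640; Σ_t [1,2]: t=1:−1/14515200 t=2:+1/79833600 = -1/17740800; (3j)²=729/30940 [(7 2 7; 4 1 -5)], sign=-1
I_A²/I_B² = (77/4420)/(729/30940) = 539/729

539/729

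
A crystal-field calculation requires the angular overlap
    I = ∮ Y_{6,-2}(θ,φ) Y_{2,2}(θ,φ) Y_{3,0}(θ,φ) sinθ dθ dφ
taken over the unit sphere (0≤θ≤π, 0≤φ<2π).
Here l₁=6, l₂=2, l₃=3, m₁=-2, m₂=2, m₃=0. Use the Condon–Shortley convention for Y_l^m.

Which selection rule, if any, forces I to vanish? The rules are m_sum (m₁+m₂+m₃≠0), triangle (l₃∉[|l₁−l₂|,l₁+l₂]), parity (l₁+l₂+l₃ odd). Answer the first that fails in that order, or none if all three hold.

triangle

azimuthal sum: -2 + 2 + 0 = 0  ✓
4 ≤ 3 ≤ 8 (triangle on l)  ✗
L = 6 + 2 + 3 = 11 (odd)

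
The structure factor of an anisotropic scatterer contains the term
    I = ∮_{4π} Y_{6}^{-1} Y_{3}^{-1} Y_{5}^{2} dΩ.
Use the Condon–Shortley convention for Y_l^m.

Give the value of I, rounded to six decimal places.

m-sum 0 ✓  L=14 even ✓  3≤5≤9 ✓
Π(2lᵢ+1) = 13×7×11 = 1001
triangle coeff Δ(6,3,5) = 1/675675
Σ_t [1,3]: t=1:−1/8640 t=2:+1/2304 t=3:−1/8640 = 7/34560
(3j)²=7/429 [(6 3 5; 0 0 0)], sign=-1
Σ_t [0,2]: t=0:+1/241920 t=1:−1/8640 t=2:+1/5760 = 1/16128
(3j)²=5/1001 [(6 3 5; -1 -1 2)], sign=-1
⇒ 4πI² = 35/429
I = (+1)√(35/429/(4π)) = 0.08057502

0.080575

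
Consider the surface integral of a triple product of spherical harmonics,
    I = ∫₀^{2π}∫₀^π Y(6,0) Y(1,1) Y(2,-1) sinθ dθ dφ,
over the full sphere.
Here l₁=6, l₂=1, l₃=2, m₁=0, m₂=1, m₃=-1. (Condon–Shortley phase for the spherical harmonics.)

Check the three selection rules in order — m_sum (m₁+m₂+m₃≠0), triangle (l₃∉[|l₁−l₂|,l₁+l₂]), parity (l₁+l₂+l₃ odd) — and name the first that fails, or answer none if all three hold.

triangle

Σmᵢ = 0  ✓
l₃∈[|l₁−l₂|,l₁+l₂]=[5,7], have l₃=2  ✗
Σlᵢ = 9 ⇒ odd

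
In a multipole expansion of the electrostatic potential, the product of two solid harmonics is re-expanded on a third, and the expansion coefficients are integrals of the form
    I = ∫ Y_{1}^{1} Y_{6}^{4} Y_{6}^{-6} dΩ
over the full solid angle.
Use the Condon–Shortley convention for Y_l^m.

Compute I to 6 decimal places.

0.000000

1 + 4 − 6 = -1 ≠ 0: azimuthal integral kills it; I = 0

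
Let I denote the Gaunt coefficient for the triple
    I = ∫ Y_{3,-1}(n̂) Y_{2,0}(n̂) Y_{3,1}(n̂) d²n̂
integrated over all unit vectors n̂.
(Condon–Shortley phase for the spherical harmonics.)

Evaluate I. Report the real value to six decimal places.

m-sum 0 ✓  L=8 even ✓  1≤3≤5 ✓
Π(2lᵢ+1) = 7×5×7 = 245
triangle coeff Δ(3,2,3) = 1/3780
Σ_t [0,2]: t=0:+1/24 t=1:−1/4 t=2:+1/24 = -1/6
(3j)²=4/105 [(3 2 3; 0 0 0)], sign=+1
Σ_t [0,2]: t=0:+1/96 t=1:−1/6 t=2:+1/16 = -3/32
(3j)²=3/140 [(3 2 3; -1 0 1)], sign=-1
⇒ 4πI² = 1/5
I = (-1)√(1/5/(4π)) = -0.12615663

-0.126157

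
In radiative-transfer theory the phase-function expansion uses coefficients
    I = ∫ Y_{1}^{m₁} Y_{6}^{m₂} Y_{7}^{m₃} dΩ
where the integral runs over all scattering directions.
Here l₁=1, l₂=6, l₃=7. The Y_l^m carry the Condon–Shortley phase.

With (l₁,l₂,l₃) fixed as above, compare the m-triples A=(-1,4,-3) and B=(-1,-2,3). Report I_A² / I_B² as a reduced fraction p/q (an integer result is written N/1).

l's match ⇒ only the (l;m) 3-j factors differ between A and B.
A: triangle coeff Δ(1,6,7) = 1/1365; Σ_t [0,0]: t=0:+1/14515200 = 1/14515200; (3j)²=2/455 [(1 6 7; -1 4 -3)], sign=+1
B: triangle coeff Δ(1,6,7) = 1/1365; Σ_t [0,0]: t=0:+1/1935360 = 1/1935360; (3j)²=3/91 [(1 6 7; -1 -2 3)], sign=+1
I_A²/I_B² = (2/455)/(3/91) = 2/15

2/15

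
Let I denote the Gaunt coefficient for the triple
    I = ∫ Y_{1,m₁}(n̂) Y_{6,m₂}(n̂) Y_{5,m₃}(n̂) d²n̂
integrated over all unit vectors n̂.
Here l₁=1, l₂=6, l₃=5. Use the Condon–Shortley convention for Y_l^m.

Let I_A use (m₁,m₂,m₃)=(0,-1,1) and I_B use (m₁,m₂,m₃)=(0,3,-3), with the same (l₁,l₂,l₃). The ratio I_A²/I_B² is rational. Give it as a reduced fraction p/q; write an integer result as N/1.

l's match ⇒ only the (l;m) 3-j factors differ between A and B.
A: triangle coeff Δ(1,6,5) = 1/858; Σ_t [1,1]: t=1:−1/17280 = -1/17280; (3j)²=35/858 [(1 6 5; 0 -1 1)], sign=-1
B: triangle coeff Δ(1,6,5) = 1/858; Σ_t [1,1]: t=1:−1/80640 = -1/80640; (3j)²=9/286 [(1 6 5; 0 3 -3)], sign=-1
I_A²/I_B² = (35/858)/(9/286) = 35/27

35/27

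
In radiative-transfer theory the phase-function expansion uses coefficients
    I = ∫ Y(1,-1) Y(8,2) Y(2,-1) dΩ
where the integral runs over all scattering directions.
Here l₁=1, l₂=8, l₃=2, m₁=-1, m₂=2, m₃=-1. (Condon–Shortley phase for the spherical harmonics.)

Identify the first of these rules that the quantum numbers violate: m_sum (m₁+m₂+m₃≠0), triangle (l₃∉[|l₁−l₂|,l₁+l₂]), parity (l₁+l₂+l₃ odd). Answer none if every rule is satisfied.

azimuthal sum: -1 + 2 − 1 = 0  ✓
7 ≤ 2 ≤ 9 (triangle on l)  ✗
L = 1 + 8 + 2 = 11 (odd)

triangle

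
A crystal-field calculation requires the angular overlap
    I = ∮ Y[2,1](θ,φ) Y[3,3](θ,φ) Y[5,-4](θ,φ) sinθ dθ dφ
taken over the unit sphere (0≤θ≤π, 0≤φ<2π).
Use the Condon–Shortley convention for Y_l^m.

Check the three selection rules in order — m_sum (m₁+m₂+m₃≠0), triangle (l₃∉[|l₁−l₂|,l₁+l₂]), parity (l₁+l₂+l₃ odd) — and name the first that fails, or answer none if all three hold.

m₁+m₂+m₃ = 1 + 3 − 4 = 0  ✓
triangle: |2−3|=1 ≤ l₃=5 ≤ 2+3=5  ✓
parity: l₁+l₂+l₃ = 10 is even  ✓

none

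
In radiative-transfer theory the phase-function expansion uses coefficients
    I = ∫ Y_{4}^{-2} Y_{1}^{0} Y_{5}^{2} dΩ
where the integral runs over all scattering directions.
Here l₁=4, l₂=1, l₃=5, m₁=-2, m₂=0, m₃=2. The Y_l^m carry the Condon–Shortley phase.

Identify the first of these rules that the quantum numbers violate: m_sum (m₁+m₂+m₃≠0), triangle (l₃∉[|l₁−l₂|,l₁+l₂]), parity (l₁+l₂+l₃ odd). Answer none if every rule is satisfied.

Σmᵢ = 0  ✓
l₃∈[|l₁−l₂|,l₁+l₂]=[3,5], have l₃=5  ✓
Σlᵢ = 10 ⇒ even  ✓

none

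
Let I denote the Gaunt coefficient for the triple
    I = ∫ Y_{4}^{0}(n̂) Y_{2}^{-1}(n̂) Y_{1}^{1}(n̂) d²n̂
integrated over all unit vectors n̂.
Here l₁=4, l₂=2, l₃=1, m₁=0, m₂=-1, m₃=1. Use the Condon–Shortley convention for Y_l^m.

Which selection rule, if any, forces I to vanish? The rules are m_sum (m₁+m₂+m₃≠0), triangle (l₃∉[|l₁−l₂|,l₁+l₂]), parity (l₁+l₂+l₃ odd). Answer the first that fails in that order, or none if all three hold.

m₁+m₂+m₃ = 0 − 1 + 1 = 0  ✓
triangle: |4−2|=2 ≤ l₃=1 ≤ 4+2=6  ✗
parity: l₁+l₂+l₃ = 7 is odd

triangle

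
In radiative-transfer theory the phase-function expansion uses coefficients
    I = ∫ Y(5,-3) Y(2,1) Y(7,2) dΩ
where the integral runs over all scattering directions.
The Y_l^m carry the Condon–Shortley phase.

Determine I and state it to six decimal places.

Checks pass: Σm=0; 14 even; l₃=7∈[3,7].
(2·5+1)(2·2+1)(2·7+1) = 825
Δ: 0! 10! 4! / 15! → 1/15015
sum: t=0:+1/57600 = 1/57600
3j²(5 2 7; 0 0 0) = Δ·Π!·Σ² = 21/715  (sign -1)
sum: t=0:+1/483840 = 1/483840
3j²(5 2 7; -3 1 2) = Δ·Π!·Σ² = 6/1001  (sign -1)
combine: 4πI² = 825·21/715·6/1001 = 270/1859
take √, sign +1: I = 0.10750713

0.107507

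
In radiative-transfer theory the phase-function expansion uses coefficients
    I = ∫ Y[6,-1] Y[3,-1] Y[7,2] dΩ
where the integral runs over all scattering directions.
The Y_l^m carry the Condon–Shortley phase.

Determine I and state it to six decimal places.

0.123918

m-sum 0 ✓  L=16 even ✓  3≤7≤9 ✓
Π(2lᵢ+1) = 13×7×15 = 1365
triangle coeff Δ(6,3,7) = 1/2042040
Σ_t [0,2]: t=0:+1/207360 t=1:−1/57600 t=2:+1/207360 = -1/129600
(3j)²=168/12155 [(6 3 7; 0 0 0)], sign=+1
Σ_t [0,2]: t=0:+1/241920 t=1:−1/103680 t=2:+1/691200 = -59/14515200
(3j)²=3481/340340 [(6 3 7; -1 -1 2)], sign=+1
⇒ 4πI² = 438606/2272985
I = (+1)√(438606/2272985/(4π)) = 0.12391791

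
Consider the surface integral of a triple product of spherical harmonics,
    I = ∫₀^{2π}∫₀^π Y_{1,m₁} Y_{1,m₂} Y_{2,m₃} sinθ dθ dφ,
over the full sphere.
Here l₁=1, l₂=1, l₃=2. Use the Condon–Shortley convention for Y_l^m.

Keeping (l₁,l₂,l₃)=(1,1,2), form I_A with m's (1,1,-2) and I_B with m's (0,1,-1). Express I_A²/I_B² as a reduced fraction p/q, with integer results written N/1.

Shared (l₁,l₂,l₃)=(1,1,2): N and (l;000)² cancel in I_A²/I_B².
A: Δ = 0!·2!·2!/5! = 1/30; Racah Σ t=0..0: t=0:+1/4 = 1/4; ⇒ 3j(1 1 2; 1 1 -2)² = 1/5, sgn +1
B: Δ = 0!·2!·2!/5! = 1/30; Racah Σ t=0..0: t=0:+1/2 = 1/2; ⇒ 3j(1 1 2; 0 1 -1)² = 1/10, sgn -1
I_A²/I_B² = (1/5)/(1/10) = 2/1

2/1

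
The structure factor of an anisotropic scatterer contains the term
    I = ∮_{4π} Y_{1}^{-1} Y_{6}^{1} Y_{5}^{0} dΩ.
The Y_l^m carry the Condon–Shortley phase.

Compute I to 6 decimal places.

-0.187239

m-sum 0 ✓  L=12 even ✓  5≤5≤7 ✓
Π(2lᵢ+1) = 3×13×11 = 429
triangle coeff Δ(1,6,5) = 1/858
Σ_t [1,1]: t=1:−1/14400 = -1/14400
(3j)²=6/143 [(1 6 5; 0 0 0)], sign=+1
Σ_t [2,2]: t=2:+1/28800 = 1/28800
(3j)²=7/286 [(1 6 5; -1 1 0)], sign=-1
⇒ 4πI² = 63/143
I = (-1)√(63/143/(4π)) = -0.18723944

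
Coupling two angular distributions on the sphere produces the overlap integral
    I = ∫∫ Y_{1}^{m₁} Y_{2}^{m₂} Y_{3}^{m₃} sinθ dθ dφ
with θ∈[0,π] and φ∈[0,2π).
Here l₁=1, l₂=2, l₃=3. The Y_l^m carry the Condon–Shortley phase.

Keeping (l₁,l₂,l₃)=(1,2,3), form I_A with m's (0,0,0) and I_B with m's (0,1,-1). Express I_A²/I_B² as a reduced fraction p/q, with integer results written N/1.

9/8

Same 1,2,3: normalisation and zero-m 3j drop out of the ratio.
A: Δ: 0! 2! 4! / 7! → 1/105; sum: t=0:+1/4 = 1/4; 3j²(1 2 3; 0 0 0) = Δ·Π!·Σ² = 3/35  (sign -1)
B: Δ: 0! 2! 4! / 7! → 1/105; sum: t=0:+1/6 = 1/6; 3j²(1 2 3; 0 1 -1) = Δ·Π!·Σ² = 8/105  (sign +1)
I_A²/I_B² = (3/35)/(8/105) = 9/8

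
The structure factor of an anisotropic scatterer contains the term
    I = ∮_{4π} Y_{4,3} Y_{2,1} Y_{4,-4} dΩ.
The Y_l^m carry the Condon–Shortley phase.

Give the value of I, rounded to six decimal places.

0.198645

m-sum 0 ✓  L=10 even ✓  2≤4≤6 ✓
Π(2lᵢ+1) = 9×5×9 = 405
triangle coeff Δ(4,2,4) = 1/13860
Σ_t [0,2]: t=0:+1/192 t=1:−1/36 t=2:+1/192 = -5/288
(3j)²=20/693 [(4 2 4; 0 0 0)], sign=-1
Σ_t [1,1]: t=1:−1/1440 = -1/1440
(3j)²=7/165 [(4 2 4; 3 1 -4)], sign=-1
⇒ 4πI² = 60/121
I = (+1)√(60/121/(4π)) = 0.19864517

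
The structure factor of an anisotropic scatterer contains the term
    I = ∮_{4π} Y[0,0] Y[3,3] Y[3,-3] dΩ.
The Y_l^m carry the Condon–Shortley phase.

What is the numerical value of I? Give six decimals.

Rules hold: Σm=0, L=6 even, 3≤3≤3.
N = 1·7·7 = 49
Δ = 0!·0!·6!/7! = 1/7
Racah Σ t=0..0: t=0:+1/36 = 1/36
⇒ 3j(0 3 3; 0 0 0)² = 1/7, sgn -1
Racah Σ t=0..0: t=0:+1/720 = 1/720
⇒ 3j(0 3 3; 0 3 -3)² = 1/7, sgn +1
4πI² = N·(3j₀)²·(3jₘ)² = 1/1
I = -1·√(1/4π) = -0.28209479

-0.282095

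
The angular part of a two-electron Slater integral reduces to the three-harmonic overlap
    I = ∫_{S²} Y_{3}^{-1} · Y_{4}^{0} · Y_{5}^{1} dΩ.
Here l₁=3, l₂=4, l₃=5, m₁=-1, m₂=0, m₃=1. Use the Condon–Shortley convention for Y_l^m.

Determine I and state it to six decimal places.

-0.086020

Checks pass: Σm=0; 12 even; l₃=5∈[1,7].
(2·3+1)(2·4+1)(2·5+1) = 693
Δ: 2! 4! 6! / 13! → 1/180180
sum: t=0:+1/576 t=1:−1/144 t=2:+1/576 = -1/288
3j²(3 4 5; 0 0 0) = Δ·Π!·Σ² = 20/1001  (sign +1)
sum: t=0:+1/2304 t=1:−1/216 t=2:+1/384 = -11/6912
3j²(3 4 5; -1 0 1) = Δ·Π!·Σ² = 11/1638  (sign -1)
combine: 4πI² = 693·20/1001·11/1638 = 110/1183
take √, sign -1: I = -0.08601992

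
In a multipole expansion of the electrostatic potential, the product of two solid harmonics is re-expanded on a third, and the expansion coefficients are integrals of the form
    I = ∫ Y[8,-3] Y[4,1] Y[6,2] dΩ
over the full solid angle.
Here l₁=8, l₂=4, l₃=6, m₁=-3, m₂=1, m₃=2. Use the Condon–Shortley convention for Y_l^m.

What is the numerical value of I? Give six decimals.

Checks pass: Σm=0; 18 even; l₃=6∈[4,12].
(2·8+1)(2·4+1)(2·6+1) = 1989
Δ: 6! 10! 2! / 19! → 1/23279256
sum: t=2:+1/1658880 t=3:−1/518400 t=4:+1/1658880 = -1/1382400
3j²(8 4 6; 0 0 0) = Δ·Π!·Σ² = 504/46189  (sign -1)
sum: t=3:−1/5806080 t=4:+1/1451520 t=5:−1/4147200 = 1/3628800
3j²(8 4 6; -3 1 2) = Δ·Π!·Σ² = 320/29393  (sign +1)
combine: 4πI² = 1989·504/46189·320/29393 = 207360/877591
take √, sign -1: I = -0.13712337

-0.137123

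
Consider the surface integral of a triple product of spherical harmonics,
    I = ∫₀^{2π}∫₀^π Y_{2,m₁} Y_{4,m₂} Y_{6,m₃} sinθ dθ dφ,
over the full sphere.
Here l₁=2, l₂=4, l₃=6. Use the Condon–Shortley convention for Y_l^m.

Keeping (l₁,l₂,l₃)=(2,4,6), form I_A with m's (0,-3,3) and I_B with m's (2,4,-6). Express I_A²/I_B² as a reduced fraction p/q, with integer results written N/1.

12/55

Same 2,4,6: normalisation and zero-m 3j drop out of the ratio.
A: Δ: 0! 4! 8! / 13! → 1/6435; sum: t=0:+1/20160 = 1/20160; 3j²(2 4 6; 0 -3 3) = Δ·Π!·Σ² = 12/715  (sign -1)
B: Δ: 0! 4! 8! / 13! → 1/6435; sum: t=0:+1/967680 = 1/967680; 3j²(2 4 6; 2 4 -6) = Δ·Π!·Σ² = 1/13  (sign +1)
I_A²/I_B² = (12/715)/(1/13) = 12/55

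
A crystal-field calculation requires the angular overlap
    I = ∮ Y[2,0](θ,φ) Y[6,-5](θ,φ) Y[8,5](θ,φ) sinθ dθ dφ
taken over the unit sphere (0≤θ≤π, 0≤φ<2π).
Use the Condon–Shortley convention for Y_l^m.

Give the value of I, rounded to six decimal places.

-0.129814

m-sum 0 ✓  L=16 even ✓  4≤8≤8 ✓
Π(2lᵢ+1) = 5×13×17 = 1105
triangle coeff Δ(2,6,8) = 1/30940
Σ_t [0,0]: t=0:+1/2073600 = 1/2073600
(3j)²=28/1105 [(2 6 8; 0 0 0)], sign=+1
Σ_t [0,0]: t=0:+1/159667200 = 1/159667200
(3j)²=9/1190 [(2 6 8; 0 -5 5)], sign=-1
⇒ 4πI² = 18/85
I = (-1)√(18/85/(4π)) = -0.12981410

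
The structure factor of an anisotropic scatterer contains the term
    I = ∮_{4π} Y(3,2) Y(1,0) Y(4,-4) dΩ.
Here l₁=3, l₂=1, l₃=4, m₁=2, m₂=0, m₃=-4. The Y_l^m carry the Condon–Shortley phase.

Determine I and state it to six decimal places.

Σmᵢ = -2 ≠ 0, so the φ-integral vanishes; I = 0

0.000000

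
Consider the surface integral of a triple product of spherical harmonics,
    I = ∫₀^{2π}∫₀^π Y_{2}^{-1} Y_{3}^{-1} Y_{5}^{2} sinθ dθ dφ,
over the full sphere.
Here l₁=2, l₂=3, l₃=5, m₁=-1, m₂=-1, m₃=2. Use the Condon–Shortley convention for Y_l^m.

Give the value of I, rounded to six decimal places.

Rules hold: Σm=0, L=10 even, 1≤5≤5.
N = 5·7·11 = 385
Δ = 0!·4!·6!/11! = 1/2310
Racah Σ t=0..0: t=0:+1/144 = 1/144
⇒ 3j(2 3 5; 0 0 0)² = 10/231, sgn -1
Racah Σ t=0..0: t=0:+1/288 = 1/288
⇒ 3j(2 3 5; -1 -1 2)² = 1/22, sgn -1
4πI² = N·(3j₀)²·(3jₘ)² = 25/33
I = +1·√(0.757576/4π) = 0.24553200

0.245532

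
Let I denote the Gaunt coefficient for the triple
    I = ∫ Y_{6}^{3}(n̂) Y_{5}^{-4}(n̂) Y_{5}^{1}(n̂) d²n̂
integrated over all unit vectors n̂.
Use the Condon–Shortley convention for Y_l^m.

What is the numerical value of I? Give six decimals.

m-sum 0 ✓  L=16 even ✓  1≤5≤11 ✓
Π(2lᵢ+1) = 13×11×11 = 1573
triangle coeff Δ(6,5,5) = 1/28588560
Σ_t [1,5]: t=1:−1/345600 t=2:+1/13824 t=3:−1/5184 t=4:+1/13824 t=5:−1/345600 = -7/129600
(3j)²=80/7293 [(6 5 5; 0 0 0)], sign=+1
Σ_t [0,1]: t=0:+1/155520 t=1:−1/138240 = -1/1244160
(3j)²=3/9724 [(6 5 5; 3 -4 1)], sign=-1
⇒ 4πI² = 20/3757
I = (-1)√(20/3757/(4π)) = -0.02058209

-0.020582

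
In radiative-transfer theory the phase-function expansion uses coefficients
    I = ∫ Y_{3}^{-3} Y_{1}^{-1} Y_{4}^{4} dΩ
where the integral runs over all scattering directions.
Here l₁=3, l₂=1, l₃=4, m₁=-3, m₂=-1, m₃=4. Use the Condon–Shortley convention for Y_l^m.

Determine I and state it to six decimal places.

0.325735

m-sum 0 ✓  L=8 even ✓  2≤4≤4 ✓
Π(2lᵢ+1) = 7×3×9 = 189
triangle coeff Δ(3,1,4) = 1/252
Σ_t [0,0]: t=0:+1/36 = 1/36
(3j)²=4/63 [(3 1 4; 0 0 0)], sign=+1
Σ_t [0,0]: t=0:+1/1440 = 1/1440
(3j)²=1/9 [(3 1 4; -3 -1 4)], sign=+1
⇒ 4πI² = 4/3
I = (+1)√(4/3/(4π)) = 0.32573501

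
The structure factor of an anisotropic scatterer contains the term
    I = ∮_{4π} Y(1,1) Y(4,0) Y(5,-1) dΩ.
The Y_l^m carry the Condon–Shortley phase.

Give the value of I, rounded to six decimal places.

-0.190188

Checks pass: Σm=0; 10 even; l₃=5∈[3,5].
(2·1+1)(2·4+1)(2·5+1) = 297
Δ: 0! 2! 8! / 11! → 1/495
sum: t=0:+1/576 = 1/576
3j²(1 4 5; 0 0 0) = Δ·Π!·Σ² = 5/99  (sign -1)
sum: t=0:+1/1152 = 1/1152
3j²(1 4 5; 1 0 -1) = Δ·Π!·Σ² = 1/33  (sign +1)
combine: 4πI² = 297·5/99·1/33 = 5/11
take √, sign -1: I = -0.19018827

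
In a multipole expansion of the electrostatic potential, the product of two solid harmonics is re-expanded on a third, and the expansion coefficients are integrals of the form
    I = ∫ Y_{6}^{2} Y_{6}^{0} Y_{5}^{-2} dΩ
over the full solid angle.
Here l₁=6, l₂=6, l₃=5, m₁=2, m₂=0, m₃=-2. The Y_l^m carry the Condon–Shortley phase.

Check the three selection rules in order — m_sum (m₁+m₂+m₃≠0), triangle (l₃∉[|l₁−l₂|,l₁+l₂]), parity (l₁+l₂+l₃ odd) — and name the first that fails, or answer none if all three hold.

m₁+m₂+m₃ = 2 + 0 − 2 = 0  ✓
triangle: |6−6|=0 ≤ l₃=5 ≤ 6+6=12  ✓
parity: l₁+l₂+l₃ = 17 is odd  ✗

parity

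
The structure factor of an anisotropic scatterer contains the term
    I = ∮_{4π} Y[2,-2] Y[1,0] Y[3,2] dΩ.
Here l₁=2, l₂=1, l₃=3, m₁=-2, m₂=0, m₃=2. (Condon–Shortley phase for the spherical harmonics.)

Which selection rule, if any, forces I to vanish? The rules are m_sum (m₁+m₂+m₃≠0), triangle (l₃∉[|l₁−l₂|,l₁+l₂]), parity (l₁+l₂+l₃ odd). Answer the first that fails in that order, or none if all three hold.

none

azimuthal sum: -2 + 0 + 2 = 0  ✓
1 ≤ 3 ≤ 3 (triangle on l)  ✓
L = 2 + 1 + 3 = 6 (even)  ✓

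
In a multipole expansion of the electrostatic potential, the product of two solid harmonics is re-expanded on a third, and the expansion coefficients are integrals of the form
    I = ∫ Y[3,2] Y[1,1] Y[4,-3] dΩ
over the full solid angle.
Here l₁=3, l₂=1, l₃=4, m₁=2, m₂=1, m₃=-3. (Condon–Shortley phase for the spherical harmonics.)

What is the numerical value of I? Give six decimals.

m-sum 0 ✓  L=8 even ✓  2≤4≤4 ✓
Π(2lᵢ+1) = 7×3×9 = 189
triangle coeff Δ(3,1,4) = 1/252
Σ_t [0,0]: t=0:+1/36 = 1/36
(3j)²=4/63 [(3 1 4; 0 0 0)], sign=+1
Σ_t [0,0]: t=0:+1/240 = 1/240
(3j)²=1/12 [(3 1 4; 2 1 -3)], sign=-1
⇒ 4πI² = 1/1
I = (-1)√(1/1/(4π)) = -0.28209479

-0.282095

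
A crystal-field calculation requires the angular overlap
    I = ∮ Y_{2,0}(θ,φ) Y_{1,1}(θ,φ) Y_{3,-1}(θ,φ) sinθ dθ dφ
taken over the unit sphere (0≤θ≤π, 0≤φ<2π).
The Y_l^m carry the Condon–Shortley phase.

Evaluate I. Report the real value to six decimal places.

-0.202301

m-sum 0 ✓  L=6 even ✓  1≤3≤3 ✓
Π(2lᵢ+1) = 5×3×7 = 105
triangle coeff Δ(2,1,3) = 1/105
Σ_t [0,0]: t=0:+1/4 = 1/4
(3j)²=3/35 [(2 1 3; 0 0 0)], sign=-1
Σ_t [0,0]: t=0:+1/8 = 1/8
(3j)²=2/35 [(2 1 3; 0 1 -1)], sign=+1
⇒ 4πI² = 18/35
I = (-1)√(18/35/(4π)) = -0.20230066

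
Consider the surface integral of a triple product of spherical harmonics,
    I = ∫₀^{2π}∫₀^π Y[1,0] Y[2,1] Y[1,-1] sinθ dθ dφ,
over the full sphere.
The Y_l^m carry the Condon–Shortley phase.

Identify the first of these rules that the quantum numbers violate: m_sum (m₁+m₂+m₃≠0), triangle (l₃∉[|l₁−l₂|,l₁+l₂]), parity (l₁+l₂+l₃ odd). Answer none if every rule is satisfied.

none

azimuthal sum: 0 + 1 − 1 = 0  ✓
1 ≤ 1 ≤ 3 (triangle on l)  ✓
L = 1 + 2 + 1 = 4 (even)  ✓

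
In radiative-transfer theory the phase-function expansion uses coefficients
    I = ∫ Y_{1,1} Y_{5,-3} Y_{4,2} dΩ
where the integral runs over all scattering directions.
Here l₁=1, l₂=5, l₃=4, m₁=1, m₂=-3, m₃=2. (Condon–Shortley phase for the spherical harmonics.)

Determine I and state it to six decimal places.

Rules hold: Σm=0, L=10 even, 4≤4≤6.
N = 3·11·9 = 297
Δ = 2!·0!·8!/11! = 1/495
Racah Σ t=1..1: t=1:−1/576 = -1/576
⇒ 3j(1 5 4; 0 0 0)² = 5/99, sgn -1
Racah Σ t=0..0: t=0:+1/2880 = 1/2880
⇒ 3j(1 5 4; 1 -3 2)² = 28/495, sgn +1
4πI² = N·(3j₀)²·(3jₘ)² = 28/33
I = -1·√(0.848485/4π) = -0.25984664

-0.259847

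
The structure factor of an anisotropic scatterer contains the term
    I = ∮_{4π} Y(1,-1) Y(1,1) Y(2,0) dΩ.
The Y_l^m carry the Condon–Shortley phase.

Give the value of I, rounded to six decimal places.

Checks pass: Σm=0; 4 even; l₃=2∈[0,2].
(2·1+1)(2·1+1)(2·2+1) = 45
Δ: 0! 2! 2! / 5! → 1/30
sum: t=0:+1/1 = 1/1
3j²(1 1 2; 0 0 0) = Δ·Π!·Σ² = 2/15  (sign +1)
sum: t=0:+1/4 = 1/4
3j²(1 1 2; -1 1 0) = Δ·Π!·Σ² = 1/30  (sign +1)
combine: 4πI² = 45·2/15·1/30 = 1/5
take √, sign +1: I = 0.12615663

0.126157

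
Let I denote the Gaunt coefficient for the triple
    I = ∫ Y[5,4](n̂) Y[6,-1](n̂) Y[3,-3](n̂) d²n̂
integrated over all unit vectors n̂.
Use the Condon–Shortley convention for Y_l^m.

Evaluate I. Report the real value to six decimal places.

0.072068

m-sum 0 ✓  L=14 even ✓  1≤3≤11 ✓
Π(2lᵢ+1) = 11×13×7 = 1001
triangle coeff Δ(5,6,3) = 1/675675
Σ_t [3,5]: t=3:−1/8640 t=4:+1/2304 t=5:−1/8640 = 7/34560
(3j)²=7/429 [(5 6 3; 0 0 0)], sign=-1
Σ_t [1,1]: t=1:−1/241920 = -1/241920
(3j)²=4/1001 [(5 6 3; 4 -1 -3)], sign=-1
⇒ 4πI² = 28/429
I = (+1)√(28/429/(4π)) = 0.07206849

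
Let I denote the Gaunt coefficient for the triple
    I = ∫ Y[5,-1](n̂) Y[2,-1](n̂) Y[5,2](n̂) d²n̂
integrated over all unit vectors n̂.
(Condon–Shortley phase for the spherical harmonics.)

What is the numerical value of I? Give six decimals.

Rules hold: Σm=0, L=12 even, 3≤5≤7.
N = 11·5·11 = 605
Δ = 2!·8!·2!/13! = 1/38610
Racah Σ t=0..2: t=0:+1/2880 t=1:−1/576 t=2:+1/2880 = -1/960
⇒ 3j(5 2 5; 0 0 0)² = 10/429, sgn +1
Racah Σ t=0..1: t=0:+1/2880 t=1:−1/1440 = -1/2880
⇒ 3j(5 2 5; -1 -1 2)² = 7/715, sgn +1
4πI² = N·(3j₀)²·(3jₘ)² = 70/507
I = +1·√(0.138067/4π) = 0.10481902

0.104819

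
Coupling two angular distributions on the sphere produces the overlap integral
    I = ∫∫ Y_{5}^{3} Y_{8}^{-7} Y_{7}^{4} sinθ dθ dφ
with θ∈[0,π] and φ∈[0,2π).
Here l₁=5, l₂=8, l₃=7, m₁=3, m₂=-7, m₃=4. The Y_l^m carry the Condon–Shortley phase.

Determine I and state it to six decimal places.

Checks pass: Σm=0; 20 even; l₃=7∈[3,13].
(2·5+1)(2·8+1)(2·7+1) = 2805
Δ: 6! 4! 10! / 21! → 1/814773960
sum: t=1:−1/87091200 t=2:+1/4976640 t=3:−1/2073600 t=4:+1/4976640 t=5:−1/87091200 = -1/9676800
3j²(5 8 7; 0 0 0) = Δ·Π!·Σ² = 360/46189  (sign +1)
sum: t=0:+1/1045094400 t=1:−1/2612736000 = 1/1741824000
3j²(5 8 7; 3 -7 4) = Δ·Π!·Σ² = 33/3230  (sign -1)
combine: 4πI² = 2805·360/46189·33/3230 = 17820/79781
take √, sign -1: I = -0.13332119

-0.133321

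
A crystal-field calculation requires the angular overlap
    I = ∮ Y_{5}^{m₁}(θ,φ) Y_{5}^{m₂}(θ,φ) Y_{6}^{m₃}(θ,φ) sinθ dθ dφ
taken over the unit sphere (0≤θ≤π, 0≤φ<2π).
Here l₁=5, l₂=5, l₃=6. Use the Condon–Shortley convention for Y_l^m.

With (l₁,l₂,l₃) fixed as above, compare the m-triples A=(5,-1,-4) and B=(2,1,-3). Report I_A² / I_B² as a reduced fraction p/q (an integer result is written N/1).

25/4

Shared (l₁,l₂,l₃)=(5,5,6): N and (l;000)² cancel in I_A²/I_B².
A: Δ = 4!·6!·6!/17! = 1/28588560; Racah Σ t=0..0: t=0:+1/829440 = 1/829440; ⇒ 3j(5 5 6; 5 -1 -4)² = 225/9724, sgn +1
B: Δ = 4!·6!·6!/17! = 1/28588560; Racah Σ t=0..3: t=0:+1/622080 t=1:−1/34560 t=2:+1/23040 t=3:−1/155520 = 1/103680; ⇒ 3j(5 5 6; 2 1 -3)² = 9/2431, sgn -1
I_A²/I_B² = (225/9724)/(9/2431) = 25/4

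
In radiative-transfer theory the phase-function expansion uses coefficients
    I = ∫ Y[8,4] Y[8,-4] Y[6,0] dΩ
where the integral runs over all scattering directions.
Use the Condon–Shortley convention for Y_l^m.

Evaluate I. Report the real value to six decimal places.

m-sum 0 ✓  L=22 even ✓  0≤6≤16 ✓
Π(2lᵢ+1) = 17×17×13 = 3757
triangle coeff Δ(8,8,6) = 1/13742520792
Σ_t [2,8]: t=2:+1/41803776000 t=3:−1/435456000 t=4:+1/39813120 t=5:−1/18662400 t=6:+1/39813120 t=7:−1/435456000 t=8:+1/41803776000 = -11/1393459200
(3j)²=600/96577 [(8 8 6; 0 0 0)], sign=-1
Σ_t [0,4]: t=0:+1/8360755200 t=1:−1/470292480 t=2:+1/185794560 t=3:−1/435456000 t=4:+1/8957952000 = 1/839808000
(3j)²=2048/289731 [(8 8 6; 4 -4 0)], sign=+1
⇒ 4πI² = 409600/2482597
I = (-1)√(409600/2482597/(4π)) = -0.11458346

-0.114583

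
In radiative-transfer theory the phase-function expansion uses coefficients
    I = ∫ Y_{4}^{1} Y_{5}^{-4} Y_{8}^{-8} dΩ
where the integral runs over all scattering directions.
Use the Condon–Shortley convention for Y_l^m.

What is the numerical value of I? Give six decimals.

0.000000

1 − 4 − 8 = -11 ≠ 0: azimuthal integral kills it; I = 0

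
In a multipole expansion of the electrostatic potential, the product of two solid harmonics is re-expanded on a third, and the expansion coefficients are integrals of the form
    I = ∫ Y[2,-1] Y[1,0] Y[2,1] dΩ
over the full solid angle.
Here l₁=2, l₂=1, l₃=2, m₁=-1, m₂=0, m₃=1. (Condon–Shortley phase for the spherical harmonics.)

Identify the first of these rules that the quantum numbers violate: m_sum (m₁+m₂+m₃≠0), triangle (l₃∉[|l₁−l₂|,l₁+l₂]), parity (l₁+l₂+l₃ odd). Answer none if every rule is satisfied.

parity

m₁+m₂+m₃ = -1 + 0 + 1 = 0  ✓
triangle: |2−1|=1 ≤ l₃=2 ≤ 2+1=3  ✓
parity: l₁+l₂+l₃ = 5 is odd  ✗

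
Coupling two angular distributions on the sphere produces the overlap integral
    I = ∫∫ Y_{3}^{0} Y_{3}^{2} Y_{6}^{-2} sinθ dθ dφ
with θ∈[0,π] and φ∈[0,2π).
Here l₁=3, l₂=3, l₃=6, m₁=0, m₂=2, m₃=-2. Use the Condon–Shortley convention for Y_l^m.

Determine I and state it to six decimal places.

Checks pass: Σm=0; 12 even; l₃=6∈[0,6].
(2·3+1)(2·3+1)(2·6+1) = 637
Δ: 0! 6! 6! / 13! → 1/12012
sum: t=0:+1/1296 = 1/1296
3j²(3 3 6; 0 0 0) = Δ·Π!·Σ² = 100/3003  (sign +1)
sum: t=0:+1/4320 = 1/4320
3j²(3 3 6; 0 2 -2) = Δ·Π!·Σ² = 8/429  (sign +1)
combine: 4πI² = 637·100/3003·8/429 = 5600/14157
take √, sign +1: I = 0.17742036

0.177420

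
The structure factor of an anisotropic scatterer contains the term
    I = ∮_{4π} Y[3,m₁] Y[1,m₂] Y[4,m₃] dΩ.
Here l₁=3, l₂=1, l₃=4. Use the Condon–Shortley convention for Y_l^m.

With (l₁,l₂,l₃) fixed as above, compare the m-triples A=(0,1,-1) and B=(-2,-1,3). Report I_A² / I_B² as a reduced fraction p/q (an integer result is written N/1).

Shared (l₁,l₂,l₃)=(3,1,4): N and (l;000)² cancel in I_A²/I_B².
A: Δ = 0!·6!·2!/9! = 1/252; Racah Σ t=0..0: t=0:+1/72 = 1/72; ⇒ 3j(3 1 4; 0 1 -1)² = 5/126, sgn -1
B: Δ = 0!·6!·2!/9! = 1/252; Racah Σ t=0..0: t=0:+1/240 = 1/240; ⇒ 3j(3 1 4; -2 -1 3)² = 1/12, sgn -1
I_A²/I_B² = (5/126)/(1/12) = 10/21

10/21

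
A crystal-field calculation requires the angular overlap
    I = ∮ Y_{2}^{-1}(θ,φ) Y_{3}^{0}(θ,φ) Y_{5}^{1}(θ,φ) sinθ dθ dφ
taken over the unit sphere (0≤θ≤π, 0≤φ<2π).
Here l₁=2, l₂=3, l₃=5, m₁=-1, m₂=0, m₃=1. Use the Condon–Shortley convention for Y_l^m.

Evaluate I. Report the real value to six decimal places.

-0.214318

m-sum 0 ✓  L=10 even ✓  1≤5≤5 ✓
Π(2lᵢ+1) = 5×7×11 = 385
triangle coeff Δ(2,3,5) = 1/2310
Σ_t [0,0]: t=0:+1/144 = 1/144
(3j)²=10/231 [(2 3 5; 0 0 0)], sign=-1
Σ_t [0,0]: t=0:+1/216 = 1/216
(3j)²=8/231 [(2 3 5; -1 0 1)], sign=+1
⇒ 4πI² = 400/693
I = (-1)√(400/693/(4π)) = -0.21431790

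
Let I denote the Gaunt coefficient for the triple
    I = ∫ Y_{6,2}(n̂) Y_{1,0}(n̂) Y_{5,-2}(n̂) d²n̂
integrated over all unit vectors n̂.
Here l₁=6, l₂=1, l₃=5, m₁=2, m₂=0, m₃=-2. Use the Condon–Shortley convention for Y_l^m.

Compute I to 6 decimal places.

0.231133

Checks pass: Σm=0; 12 even; l₃=5∈[5,7].
(2·6+1)(2·1+1)(2·5+1) = 429
Δ: 2! 10! 0! / 13! → 1/858
sum: t=1:−1/14400 = -1/14400
3j²(6 1 5; 0 0 0) = Δ·Π!·Σ² = 6/143  (sign +1)
sum: t=1:−1/30240 = -1/30240
3j²(6 1 5; 2 0 -2) = Δ·Π!·Σ² = 16/429  (sign +1)
combine: 4πI² = 429·6/143·16/429 = 96/143
take √, sign +1: I = 0.23113338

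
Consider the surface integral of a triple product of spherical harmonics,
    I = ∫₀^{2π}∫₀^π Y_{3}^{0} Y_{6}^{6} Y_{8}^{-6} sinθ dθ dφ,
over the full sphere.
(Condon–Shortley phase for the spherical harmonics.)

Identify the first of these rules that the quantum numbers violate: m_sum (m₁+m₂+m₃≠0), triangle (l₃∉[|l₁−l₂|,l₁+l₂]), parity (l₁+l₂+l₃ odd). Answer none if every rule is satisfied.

parity

azimuthal sum: 0 + 6 − 6 = 0  ✓
3 ≤ 8 ≤ 9 (triangle on l)  ✓
L = 3 + 6 + 8 = 17 (odd)  ✗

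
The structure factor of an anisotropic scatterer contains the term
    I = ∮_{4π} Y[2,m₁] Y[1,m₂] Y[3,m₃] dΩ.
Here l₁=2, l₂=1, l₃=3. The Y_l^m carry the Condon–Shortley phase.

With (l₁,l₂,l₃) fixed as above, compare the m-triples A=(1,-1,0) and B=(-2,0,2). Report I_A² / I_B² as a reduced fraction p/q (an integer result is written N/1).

Same 2,1,3: normalisation and zero-m 3j drop out of the ratio.
A: Δ: 0! 4! 2! / 7! → 1/105; sum: t=0:+1/12 = 1/12; 3j²(2 1 3; 1 -1 0) = Δ·Π!·Σ² = 1/35  (sign -1)
B: Δ: 0! 4! 2! / 7! → 1/105; sum: t=0:+1/24 = 1/24; 3j²(2 1 3; -2 0 2) = Δ·Π!·Σ² = 1/21  (sign -1)
I_A²/I_B² = (1/35)/(1/21) = 3/5

3/5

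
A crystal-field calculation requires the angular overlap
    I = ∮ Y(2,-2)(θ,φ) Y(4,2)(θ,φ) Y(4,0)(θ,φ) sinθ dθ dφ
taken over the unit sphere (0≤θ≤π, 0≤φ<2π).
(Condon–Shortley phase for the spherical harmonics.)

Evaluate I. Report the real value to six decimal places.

-0.190365

m-sum 0 ✓  L=10 even ✓  2≤4≤6 ✓
Π(2lᵢ+1) = 5×9×9 = 405
triangle coeff Δ(2,4,4) = 1/13860
Σ_t [0,2]: t=0:+1/192 t=1:−1/36 t=2:+1/192 = -5/288
(3j)²=20/693 [(2 4 4; 0 0 0)], sign=-1
Σ_t [2,2]: t=2:+1/192 = 1/192
(3j)²=3/77 [(2 4 4; -2 2 0)], sign=+1
⇒ 4πI² = 2700/5929
I = (-1)√(2700/5929/(4π)) = -0.19036462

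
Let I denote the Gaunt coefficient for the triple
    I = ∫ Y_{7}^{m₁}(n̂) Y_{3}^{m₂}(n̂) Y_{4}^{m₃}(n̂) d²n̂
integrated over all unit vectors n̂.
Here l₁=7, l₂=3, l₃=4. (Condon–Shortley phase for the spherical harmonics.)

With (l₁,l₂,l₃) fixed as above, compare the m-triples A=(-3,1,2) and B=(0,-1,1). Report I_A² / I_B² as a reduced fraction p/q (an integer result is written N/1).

l's match ⇒ only the (l;m) 3-j factors differ between A and B.
A: triangle coeff Δ(7,3,4) = 1/45045; Σ_t [4,4]: t=4:+1/69120 = 1/69120; (3j)²=4/143 [(7 3 4; -3 1 2)], sign=+1
B: triangle coeff Δ(7,3,4) = 1/45045; Σ_t [2,2]: t=2:+1/34560 = 1/34560; (3j)²=7/429 [(7 3 4; 0 -1 1)], sign=-1
I_A²/I_B² = (4/143)/(7/429) = 12/7

12/7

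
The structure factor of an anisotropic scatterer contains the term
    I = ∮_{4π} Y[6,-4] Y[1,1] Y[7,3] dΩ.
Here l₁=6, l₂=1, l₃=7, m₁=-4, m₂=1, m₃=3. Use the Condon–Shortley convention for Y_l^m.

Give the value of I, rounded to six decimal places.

-0.085707

m-sum 0 ✓  L=14 even ✓  5≤7≤7 ✓
Π(2lᵢ+1) = 13×3×15 = 585
triangle coeff Δ(6,1,7) = 1/1365
Σ_t [0,0]: t=0:+1/518400 = 1/518400
(3j)²=7/195 [(6 1 7; 0 0 0)], sign=-1
Σ_t [0,0]: t=0:+1/14515200 = 1/14515200
(3j)²=2/455 [(6 1 7; -4 1 3)], sign=+1
⇒ 4πI² = 6/65
I = (-1)√(6/65/(4π)) = -0.08570655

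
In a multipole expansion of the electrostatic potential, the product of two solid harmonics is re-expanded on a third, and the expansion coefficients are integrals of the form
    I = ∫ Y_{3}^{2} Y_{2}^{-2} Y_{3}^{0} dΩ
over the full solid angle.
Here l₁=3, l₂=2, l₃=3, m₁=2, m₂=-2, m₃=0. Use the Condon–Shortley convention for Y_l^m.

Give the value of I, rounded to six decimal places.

m-sum 0 ✓  L=8 even ✓  1≤3≤5 ✓
Π(2lᵢ+1) = 7×5×7 = 245
triangle coeff Δ(3,2,3) = 1/3780
Σ_t [0,2]: t=0:+1/24 t=1:−1/4 t=2:+1/24 = -1/6
(3j)²=4/105 [(3 2 3; 0 0 0)], sign=+1
Σ_t [0,0]: t=0:+1/24 = 1/24
(3j)²=1/21 [(3 2 3; 2 -2 0)], sign=-1
⇒ 4πI² = 4/9
I = (-1)√(4/9/(4π)) = -0.18806319

-0.188063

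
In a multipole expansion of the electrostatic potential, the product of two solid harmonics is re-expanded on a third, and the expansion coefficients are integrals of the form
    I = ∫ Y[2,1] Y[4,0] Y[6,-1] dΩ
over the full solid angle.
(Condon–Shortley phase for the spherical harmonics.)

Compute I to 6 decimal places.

Checks pass: Σm=0; 12 even; l₃=6∈[2,6].
(2·2+1)(2·4+1)(2·6+1) = 585
Δ: 0! 4! 8! / 13! → 1/6435
sum: t=0:+1/2304 = 1/2304
3j²(2 4 6; 0 0 0) = Δ·Π!·Σ² = 5/143  (sign +1)
sum: t=0:+1/3456 = 1/3456
3j²(2 4 6; 1 0 -1) = Δ·Π!·Σ² = 35/1287  (sign -1)
combine: 4πI² = 585·5/143·35/1287 = 875/1573
take √, sign -1: I = -0.21039467

-0.210395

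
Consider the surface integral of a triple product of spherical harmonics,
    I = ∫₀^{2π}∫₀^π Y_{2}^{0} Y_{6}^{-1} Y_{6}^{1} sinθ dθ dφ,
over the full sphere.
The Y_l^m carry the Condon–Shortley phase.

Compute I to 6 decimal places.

-0.149094

Checks pass: Σm=0; 14 even; l₃=6∈[4,8].
(2·2+1)(2·6+1)(2·6+1) = 845
Δ: 2! 2! 10! / 15! → 1/90090
sum: t=0:+1/69120 t=1:−1/14400 t=2:+1/69120 = -7/172800
3j²(2 6 6; 0 0 0) = Δ·Π!·Σ² = 14/715  (sign -1)
sum: t=0:+1/57600 t=1:−1/17280 t=2:+1/120960 = -13/403200
3j²(2 6 6; 0 -1 1) = Δ·Π!·Σ² = 13/770  (sign +1)
combine: 4πI² = 845·14/715·13/770 = 169/605
take √, sign -1: I = -0.14909419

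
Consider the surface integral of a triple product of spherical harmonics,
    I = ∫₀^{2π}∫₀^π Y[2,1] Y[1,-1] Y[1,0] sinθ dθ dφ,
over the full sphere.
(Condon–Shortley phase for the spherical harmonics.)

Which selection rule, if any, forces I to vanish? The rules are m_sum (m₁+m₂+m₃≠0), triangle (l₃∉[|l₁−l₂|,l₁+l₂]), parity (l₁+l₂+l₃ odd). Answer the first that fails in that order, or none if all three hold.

none

azimuthal sum: 1 − 1 + 0 = 0  ✓
1 ≤ 1 ≤ 3 (triangle on l)  ✓
L = 2 + 1 + 1 = 4 (even)  ✓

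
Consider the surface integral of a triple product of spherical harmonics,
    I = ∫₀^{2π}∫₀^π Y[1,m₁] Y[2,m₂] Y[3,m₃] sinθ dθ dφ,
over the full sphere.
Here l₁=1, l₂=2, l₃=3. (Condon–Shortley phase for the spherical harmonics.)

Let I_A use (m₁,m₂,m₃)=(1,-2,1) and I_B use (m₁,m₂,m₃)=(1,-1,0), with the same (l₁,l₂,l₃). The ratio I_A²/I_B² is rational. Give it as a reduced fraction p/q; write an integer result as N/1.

1/3

l's match ⇒ only the (l;m) 3-j factors differ between A and B.
A: triangle coeff Δ(1,2,3) = 1/105; Σ_t [0,0]: t=0:+1/48 = 1/48; (3j)²=1/105 [(1 2 3; 1 -2 1)], sign=+1
B: triangle coeff Δ(1,2,3) = 1/105; Σ_t [0,0]: t=0:+1/12 = 1/12; (3j)²=1/35 [(1 2 3; 1 -1 0)], sign=-1
I_A²/I_B² = (1/105)/(1/35) = 1/3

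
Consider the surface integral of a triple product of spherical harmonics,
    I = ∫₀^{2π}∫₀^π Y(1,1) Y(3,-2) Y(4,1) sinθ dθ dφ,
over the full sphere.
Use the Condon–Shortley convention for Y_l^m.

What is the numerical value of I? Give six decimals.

-0.106622

Rules hold: Σm=0, L=8 even, 2≤4≤4.
N = 3·7·9 = 189
Δ = 0!·2!·6!/9! = 1/252
Racah Σ t=0..0: t=0:+1/36 = 1/36
⇒ 3j(1 3 4; 0 0 0)² = 4/63, sgn +1
Racah Σ t=0..0: t=0:+1/240 = 1/240
⇒ 3j(1 3 4; 1 -2 1)² = 1/84, sgn -1
4πI² = N·(3j₀)²·(3jₘ)² = 1/7
I = -1·√(0.142857/4π) = -0.10662181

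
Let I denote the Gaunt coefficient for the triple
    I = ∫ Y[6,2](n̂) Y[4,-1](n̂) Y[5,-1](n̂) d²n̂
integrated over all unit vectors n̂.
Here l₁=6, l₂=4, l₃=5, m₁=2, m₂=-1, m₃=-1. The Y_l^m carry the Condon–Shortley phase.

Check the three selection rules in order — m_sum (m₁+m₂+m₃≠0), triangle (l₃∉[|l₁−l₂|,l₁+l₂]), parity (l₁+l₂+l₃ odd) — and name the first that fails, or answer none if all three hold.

m₁+m₂+m₃ = 2 − 1 − 1 = 0  ✓
triangle: |6−4|=2 ≤ l₃=5 ≤ 6+4=10  ✓
parity: l₁+l₂+l₃ = 15 is odd  ✗

parity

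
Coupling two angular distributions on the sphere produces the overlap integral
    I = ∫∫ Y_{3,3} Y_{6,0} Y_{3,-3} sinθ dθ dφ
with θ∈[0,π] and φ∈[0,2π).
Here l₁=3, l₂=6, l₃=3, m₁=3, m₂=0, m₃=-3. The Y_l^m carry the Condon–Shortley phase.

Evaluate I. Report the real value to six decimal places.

Rules hold: Σm=0, L=12 even, 3≤3≤9.
N = 7·13·7 = 637
Δ = 6!·0!·6!/13! = 1/12012
Racah Σ t=3..3: t=3:−1/1296 = -1/1296
⇒ 3j(3 6 3; 0 0 0)² = 100/3003, sgn +1
Racah Σ t=0..0: t=0:+1/518400 = 1/518400
⇒ 3j(3 6 3; 3 0 -3)² = 1/12012, sgn +1
4πI² = N·(3j₀)²·(3jₘ)² = 25/14157
I = +1·√(0.00176591/4π) = 0.01185440

0.011854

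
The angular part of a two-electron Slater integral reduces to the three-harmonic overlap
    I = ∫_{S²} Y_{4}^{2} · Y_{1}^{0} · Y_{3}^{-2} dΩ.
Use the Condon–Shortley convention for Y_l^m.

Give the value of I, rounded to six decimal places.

0.213244

Checks pass: Σm=0; 8 even; l₃=3∈[3,5].
(2·4+1)(2·1+1)(2·3+1) = 189
Δ: 2! 6! 0! / 9! → 1/252
sum: t=1:−1/36 = -1/36
3j²(4 1 3; 0 0 0) = Δ·Π!·Σ² = 4/63  (sign +1)
sum: t=1:−1/120 = -1/120
3j²(4 1 3; 2 0 -2) = Δ·Π!·Σ² = 1/21  (sign +1)
combine: 4πI² = 189·4/63·1/21 = 4/7
take √, sign +1: I = 0.21324362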